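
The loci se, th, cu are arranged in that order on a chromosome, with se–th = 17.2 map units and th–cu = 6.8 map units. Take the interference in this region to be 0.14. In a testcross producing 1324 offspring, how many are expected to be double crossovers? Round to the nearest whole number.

Map distances give recombination frequencies of 0.172 and 0.068 for the two intervals.
With interference 0.14 (so coincidence = 0.86), expected double-crossover frequency = 0.172 × 0.068 × 0.86 = 0.01006.
Expected number = 0.01006 × 1324 = 13.32 ≈ 13.

13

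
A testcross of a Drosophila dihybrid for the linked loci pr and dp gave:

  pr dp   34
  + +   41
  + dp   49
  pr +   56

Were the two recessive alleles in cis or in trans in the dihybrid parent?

The two most frequent classes are + dp (49) and pr + (56); these are the parental (non-recombinant) types.
So the F1 carried + dp on one chromosome and pr + on the other — the recessive alleles are on opposite chromosomes (trans / repulsion).

trans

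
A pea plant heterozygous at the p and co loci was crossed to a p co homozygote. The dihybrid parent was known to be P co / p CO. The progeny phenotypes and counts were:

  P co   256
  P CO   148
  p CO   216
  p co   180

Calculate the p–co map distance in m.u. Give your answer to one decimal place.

41.0 m.u.

The recombinant classes are P CO and p co: 148 + 180 = 328.
Recombination frequency = 328/800 = 0.4100 ≈ 41.0%, i.e. 41.0 m.u.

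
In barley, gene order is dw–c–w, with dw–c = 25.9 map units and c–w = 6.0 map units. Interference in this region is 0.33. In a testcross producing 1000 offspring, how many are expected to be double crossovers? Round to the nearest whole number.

10

Map distances give recombination frequencies of 0.259 and 0.060 for the two intervals.
With interference 0.33 (so coincidence = 0.67), expected double-crossover frequency = 0.259 × 0.060 × 0.67 = 0.01041.
Expected number = 0.01041 × 1000 = 10.41 ≈ 10.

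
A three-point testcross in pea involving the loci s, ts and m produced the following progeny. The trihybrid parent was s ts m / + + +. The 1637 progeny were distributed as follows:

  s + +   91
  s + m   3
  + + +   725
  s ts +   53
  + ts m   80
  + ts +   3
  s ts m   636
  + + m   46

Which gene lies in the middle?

ts

The two rarest classes, s + m and + ts +, are the double crossovers. Comparing them with the parentals, only the ts allele has switched, so ts is the middle locus and the order is m – ts – s.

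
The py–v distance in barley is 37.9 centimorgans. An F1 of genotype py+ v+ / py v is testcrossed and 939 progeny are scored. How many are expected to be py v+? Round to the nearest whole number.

A map distance of 37.9 centimorgans corresponds to a recombination frequency of 0.379.
The F1 is py+ v+ / py v, so py v+ is a recombinant gamete class with expected frequency r/2 = 0.379/2 = 0.1895.
Expected number = 0.1895 × 939 = 177.94 ≈ 178.

178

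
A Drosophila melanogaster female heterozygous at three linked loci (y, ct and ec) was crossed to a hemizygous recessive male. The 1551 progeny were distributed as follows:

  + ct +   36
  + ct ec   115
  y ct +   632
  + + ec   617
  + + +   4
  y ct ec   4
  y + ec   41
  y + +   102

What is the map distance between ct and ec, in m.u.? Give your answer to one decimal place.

The two most frequent reciprocal classes, + + ec and y ct +, are the parental types, so the F1 was + + ec / y ct +.
The two rarest classes, + + + and y ct ec, are the double crossovers. Comparing them with the parentals, only the ec allele has switched, so ec is the middle locus and the order is ct – ec – y.
Crossovers in the ct–ec interval produce the single-crossover classes + ct ec and y + + (115 + 102 = 217) plus the double crossovers (8).
RF(ct–ec) = (217 + 8) / 1551 = 225/1551 = 0.1451 → 14.5 m.u.

14.5 m.u.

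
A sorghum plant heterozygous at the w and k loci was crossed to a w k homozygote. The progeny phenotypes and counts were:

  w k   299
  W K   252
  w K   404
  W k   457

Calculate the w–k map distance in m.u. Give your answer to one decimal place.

The two most frequent classes, W k (457) and w K (404), are the parental types, so the F1 was W k / w K.
The recombinant classes are W K and w k: 252 + 299 = 551.
Recombination frequency = 551/1412 = 0.3902 ≈ 39.0%, i.e. 39.0 m.u.

39.0 m.u.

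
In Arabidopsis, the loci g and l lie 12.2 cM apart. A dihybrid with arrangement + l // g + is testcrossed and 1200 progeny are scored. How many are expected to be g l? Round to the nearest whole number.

A map distance of 12.2 cM corresponds to a recombination frequency of 0.122.
The F1 is + l / g +, so g l is a recombinant gamete class with expected frequency r/2 = 0.122/2 = 0.0610.
Expected number = 0.0610 × 1200 = 73.20 ≈ 73.

73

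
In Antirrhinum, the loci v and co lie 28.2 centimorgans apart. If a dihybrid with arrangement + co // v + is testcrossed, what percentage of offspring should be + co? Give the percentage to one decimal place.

A map distance of 28.2 centimorgans corresponds to a recombination frequency of 0.282.
The F1 is + co / v +, so + co is a parental gamete class with expected frequency (1 − r)/2 = 0.718/2 = 0.3590.
That is 0.3590 = 35.9% of the progeny.

35.9%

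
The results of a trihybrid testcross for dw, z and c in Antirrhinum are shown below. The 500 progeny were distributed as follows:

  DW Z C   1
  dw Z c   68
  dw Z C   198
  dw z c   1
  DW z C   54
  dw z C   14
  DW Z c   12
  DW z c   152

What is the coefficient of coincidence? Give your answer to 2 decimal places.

0.29

The two most frequent reciprocal classes, DW z c and dw Z C, are the parental types, so the F1 was DW z c / dw Z C.
The two rarest classes, dw z c and DW Z C, are the double crossovers. Comparing them with the parentals, only the dw allele has switched, so dw is the middle locus and the order is c – dw – z.
c–dw: (122 + 2)/500 = 0.2480; dw–z: (26 + 2)/500 = 0.0560.
Expected DCO frequency = 0.2480 × 0.0560 ≈ 0.01389; observed = 2/500 ≈ 0.00400.
Coefficient of coincidence = 0.00400/0.01389 ≈ 0.29.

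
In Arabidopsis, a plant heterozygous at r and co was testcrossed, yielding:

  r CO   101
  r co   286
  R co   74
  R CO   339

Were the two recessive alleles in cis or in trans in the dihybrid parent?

The two most frequent classes are R CO (339) and r co (286); these are the parental (non-recombinant) types.
So the F1 carried R CO on one chromosome and r co on the other — the recessive alleles are on the same chromosome (cis / coupling).

cis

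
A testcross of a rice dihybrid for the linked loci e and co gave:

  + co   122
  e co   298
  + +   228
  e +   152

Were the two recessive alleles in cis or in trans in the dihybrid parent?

cis

The two most frequent classes are + + (228) and e co (298); these are the parental (non-recombinant) types.
So the F1 carried + + on one chromosome and e co on the other — the recessive alleles are on the same chromosome (cis / coupling).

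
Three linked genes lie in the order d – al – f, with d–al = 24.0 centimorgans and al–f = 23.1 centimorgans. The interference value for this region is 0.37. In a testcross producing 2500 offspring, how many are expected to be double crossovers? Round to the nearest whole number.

Map distances give recombination frequencies of 0.240 and 0.231 for the two intervals.
With interference 0.37 (so coincidence = 0.63), expected double-crossover frequency = 0.240 × 0.231 × 0.63 = 0.03493.
Expected number = 0.03493 × 2500 = 87.32 ≈ 87.

87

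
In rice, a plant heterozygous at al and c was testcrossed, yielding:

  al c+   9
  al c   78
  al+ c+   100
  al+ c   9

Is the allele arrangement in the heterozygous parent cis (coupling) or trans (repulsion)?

The two most frequent classes are al+ c+ (100) and al c (78); these are the parental (non-recombinant) types.
So the F1 carried al+ c+ on one chromosome and al c on the other — the recessive alleles are on the same chromosome (cis / coupling).

cis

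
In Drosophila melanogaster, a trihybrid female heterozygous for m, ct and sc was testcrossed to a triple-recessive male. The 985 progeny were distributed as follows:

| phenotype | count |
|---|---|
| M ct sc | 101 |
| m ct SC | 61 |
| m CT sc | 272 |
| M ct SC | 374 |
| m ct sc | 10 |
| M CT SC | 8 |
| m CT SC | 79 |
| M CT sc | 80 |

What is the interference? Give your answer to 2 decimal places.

0.44

The two most frequent reciprocal classes, M ct SC and m CT sc, are the parental types, so the F1 was M ct SC / m CT sc.
The two rarest classes, M CT SC and m ct sc, are the double crossovers. Comparing them with the parentals, only the ct allele has switched, so ct is the middle locus and the order is m – ct – sc.
m–ct: (141 + 18)/985 = 0.1614; ct–sc: (180 + 18)/985 = 0.2010.
Expected DCO frequency = 0.1614 × 0.2010 ≈ 0.03244; observed = 18/985 ≈ 0.01827.
Coefficient of coincidence = 0.01827/0.03244 ≈ 0.56; interference = 1 − 0.56 = 0.44.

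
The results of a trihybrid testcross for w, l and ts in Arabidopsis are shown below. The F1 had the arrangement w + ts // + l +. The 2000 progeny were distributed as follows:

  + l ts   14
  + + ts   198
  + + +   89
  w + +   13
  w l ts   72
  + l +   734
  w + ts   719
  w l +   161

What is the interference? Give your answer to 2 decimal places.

The two rarest classes, w + + and + l ts, are the double crossovers. Comparing them with the parentals, only the ts allele has switched, so ts is the middle locus and the order is w – ts – l.
w–ts: (359 + 27)/2000 = 0.1930; ts–l: (161 + 27)/2000 = 0.0940.
Expected DCO frequency = 0.1930 × 0.0940 ≈ 0.01814; observed = 27/2000 ≈ 0.01350.
Coefficient of coincidence = 0.01350/0.01814 ≈ 0.74; interference = 1 − 0.74 = 0.26.

0.26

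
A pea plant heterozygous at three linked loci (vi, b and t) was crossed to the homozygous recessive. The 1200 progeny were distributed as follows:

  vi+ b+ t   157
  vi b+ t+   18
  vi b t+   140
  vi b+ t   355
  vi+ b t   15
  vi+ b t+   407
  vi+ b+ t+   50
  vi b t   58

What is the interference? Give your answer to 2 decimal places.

The two most frequent reciprocal classes, vi b+ t and vi+ b t+, are the parental types, so the F1 was vi b+ t / vi+ b t+.
The two rarest classes, vi b+ t+ and vi+ b t, are the double crossovers. Comparing them with the parentals, only the t allele has switched, so t is the middle locus and the order is vi – t – b.
vi–t: (297 + 33)/1200 = 0.2750; t–b: (108 + 33)/1200 = 0.1175.
Expected DCO frequency = 0.2750 × 0.1175 ≈ 0.03231; observed = 33/1200 ≈ 0.02750.
Coefficient of coincidence = 0.02750/0.03231 ≈ 0.85; interference = 1 − 0.85 = 0.15.

0.15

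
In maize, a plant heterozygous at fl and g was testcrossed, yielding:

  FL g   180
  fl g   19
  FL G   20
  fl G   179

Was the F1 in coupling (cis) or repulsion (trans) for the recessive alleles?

trans

The two most frequent classes are FL g (180) and fl G (179); these are the parental (non-recombinant) types.
So the F1 carried FL g on one chromosome and fl G on the other — the recessive alleles are on opposite chromosomes (trans / repulsion).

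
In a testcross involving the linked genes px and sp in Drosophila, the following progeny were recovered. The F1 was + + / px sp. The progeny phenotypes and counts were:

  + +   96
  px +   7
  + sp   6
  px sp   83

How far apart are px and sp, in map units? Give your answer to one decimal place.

The recombinant classes are + sp and px +: 6 + 7 = 13.
Recombination frequency = 13/192 = 0.0677 ≈ 6.8%, i.e. 6.8 map units.

6.8 map units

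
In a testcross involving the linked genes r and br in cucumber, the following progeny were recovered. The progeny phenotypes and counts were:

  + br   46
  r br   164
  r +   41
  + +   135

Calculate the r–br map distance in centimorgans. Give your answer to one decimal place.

22.5 centimorgans

The two most frequent classes, + + (135) and r br (164), are the parental types, so the F1 was + + / r br.
The recombinant classes are + br and r +: 46 + 41 = 87.
Recombination frequency = 87/386 = 0.2254 ≈ 22.5%, i.e. 22.5 centimorgans.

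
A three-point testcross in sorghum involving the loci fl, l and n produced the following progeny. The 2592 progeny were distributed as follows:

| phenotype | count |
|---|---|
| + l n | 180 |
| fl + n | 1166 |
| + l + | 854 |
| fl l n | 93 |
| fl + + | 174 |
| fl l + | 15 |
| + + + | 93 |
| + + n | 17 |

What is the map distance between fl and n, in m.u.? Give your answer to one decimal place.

The two most frequent reciprocal classes, fl + n and + l +, are the parental types, so the F1 was fl + n / + l +.
The two rarest classes, + + n and fl l +, are the double crossovers. Comparing them with the parentals, only the fl allele has switched, so fl is the middle locus and the order is n – fl – l.
Crossovers in the n–fl interval produce the single-crossover classes fl + + and + l n (174 + 180 = 354) plus the double crossovers (32).
RF(n–fl) = (354 + 32) / 2592 = 386/2592 = 0.1489 → 14.9 m.u.

14.9 m.u.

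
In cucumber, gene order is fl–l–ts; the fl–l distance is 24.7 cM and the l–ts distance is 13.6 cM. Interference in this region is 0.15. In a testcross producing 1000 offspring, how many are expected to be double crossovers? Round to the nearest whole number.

Map distances give recombination frequencies of 0.247 and 0.136 for the two intervals.
With interference 0.15 (so coincidence = 0.85), expected double-crossover frequency = 0.247 × 0.136 × 0.85 = 0.02855.
Expected number = 0.02855 × 1000 = 28.55 ≈ 29.

29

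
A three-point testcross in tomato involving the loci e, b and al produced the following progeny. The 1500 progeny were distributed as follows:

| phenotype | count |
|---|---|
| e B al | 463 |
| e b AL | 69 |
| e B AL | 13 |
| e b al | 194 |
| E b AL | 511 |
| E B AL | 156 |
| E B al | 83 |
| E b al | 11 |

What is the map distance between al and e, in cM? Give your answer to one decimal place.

The two most frequent reciprocal classes, e B al and E b AL, are the parental types, so the F1 was e B al / E b AL.
The two rarest classes, e B AL and E b al, are the double crossovers. Comparing them with the parentals, only the al allele has switched, so al is the middle locus and the order is b – al – e.
Crossovers in the al–e interval produce the single-crossover classes E B al and e b AL (83 + 69 = 152) plus the double crossovers (24).
RF(al–e) = (152 + 24) / 1500 = 176/1500 = 0.1173 → 11.7 cM.

11.7 cM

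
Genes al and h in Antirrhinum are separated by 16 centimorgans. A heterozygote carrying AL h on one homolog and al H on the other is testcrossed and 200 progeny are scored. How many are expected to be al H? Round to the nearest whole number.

84

A map distance of 16 centimorgans corresponds to a recombination frequency of 0.160.
The F1 is AL h / al H, so al H is a parental gamete class with expected frequency (1 − r)/2 = 0.840/2 = 0.4200.
Expected number = 0.4200 × 200 = 84.00 ≈ 84.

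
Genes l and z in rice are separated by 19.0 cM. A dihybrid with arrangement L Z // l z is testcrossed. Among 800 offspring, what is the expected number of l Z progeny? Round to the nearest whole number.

76

A map distance of 19.0 cM corresponds to a recombination frequency of 0.190.
The F1 is L Z / l z, so l Z is a recombinant gamete class with expected frequency r/2 = 0.190/2 = 0.0950.
Expected number = 0.0950 × 800 = 76.00 ≈ 76.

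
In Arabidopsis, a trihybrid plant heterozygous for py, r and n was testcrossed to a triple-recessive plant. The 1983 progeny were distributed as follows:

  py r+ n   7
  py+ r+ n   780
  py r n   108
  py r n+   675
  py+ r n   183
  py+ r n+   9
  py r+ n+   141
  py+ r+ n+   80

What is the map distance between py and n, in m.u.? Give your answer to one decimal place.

10.3 m.u.

The two most frequent reciprocal classes, py r n+ and py+ r+ n, are the parental types, so the F1 was py r n+ / py+ r+ n.
The two rarest classes, py+ r n+ and py r+ n, are the double crossovers. Comparing them with the parentals, only the py allele has switched, so py is the middle locus and the order is r – py – n.
Crossovers in the py–n interval produce the single-crossover classes py r n and py+ r+ n+ (108 + 80 = 188) plus the double crossovers (16).
RF(py–n) = (188 + 16) / 1983 = 204/1983 = 0.1029 → 10.3 m.u.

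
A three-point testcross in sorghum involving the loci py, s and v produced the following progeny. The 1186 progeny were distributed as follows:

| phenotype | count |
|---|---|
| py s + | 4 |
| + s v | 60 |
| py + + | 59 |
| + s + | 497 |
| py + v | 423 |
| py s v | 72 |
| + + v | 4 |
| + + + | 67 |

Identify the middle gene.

py

The two most frequent reciprocal classes, py + v and + s +, are the parental types, so the F1 was py + v / + s +.
The two rarest classes, + + v and py s +, are the double crossovers. Comparing them with the parentals, only the py allele has switched, so py is the middle locus and the order is s – py – v.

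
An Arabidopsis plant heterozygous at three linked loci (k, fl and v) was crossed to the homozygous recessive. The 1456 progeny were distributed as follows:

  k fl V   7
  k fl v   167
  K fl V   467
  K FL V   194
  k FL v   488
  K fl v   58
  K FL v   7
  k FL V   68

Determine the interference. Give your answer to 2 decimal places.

The two most frequent reciprocal classes, K fl V and k FL v, are the parental types, so the F1 was K fl V / k FL v.
The two rarest classes, k fl V and K FL v, are the double crossovers. Comparing them with the parentals, only the k allele has switched, so k is the middle locus and the order is v – k – fl.
v–k: (126 + 14)/1456 = 0.0962; k–fl: (361 + 14)/1456 = 0.2576.
Expected DCO frequency = 0.0962 × 0.2576 ≈ 0.02478; observed = 14/1456 ≈ 0.00962.
Coefficient of coincidence = 0.00962/0.02478 ≈ 0.39; interference = 1 − 0.39 = 0.61.

0.61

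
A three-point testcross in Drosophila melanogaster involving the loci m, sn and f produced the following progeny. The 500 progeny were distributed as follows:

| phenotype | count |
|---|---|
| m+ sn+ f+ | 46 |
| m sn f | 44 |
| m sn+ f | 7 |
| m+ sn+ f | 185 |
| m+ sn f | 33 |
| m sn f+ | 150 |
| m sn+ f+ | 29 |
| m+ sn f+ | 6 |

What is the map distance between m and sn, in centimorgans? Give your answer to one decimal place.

15.0 centimorgans

The two most frequent reciprocal classes, m sn f+ and m+ sn+ f, are the parental types, so the F1 was m sn f+ / m+ sn+ f.
The two rarest classes, m+ sn f+ and m sn+ f, are the double crossovers. Comparing them with the parentals, only the m allele has switched, so m is the middle locus and the order is f – m – sn.
Crossovers in the m–sn interval produce the single-crossover classes m sn+ f+ and m+ sn f (29 + 33 = 62) plus the double crossovers (13).
RF(m–sn) = (62 + 13) / 500 = 75/500 = 0.1500 → 15.0 centimorgans.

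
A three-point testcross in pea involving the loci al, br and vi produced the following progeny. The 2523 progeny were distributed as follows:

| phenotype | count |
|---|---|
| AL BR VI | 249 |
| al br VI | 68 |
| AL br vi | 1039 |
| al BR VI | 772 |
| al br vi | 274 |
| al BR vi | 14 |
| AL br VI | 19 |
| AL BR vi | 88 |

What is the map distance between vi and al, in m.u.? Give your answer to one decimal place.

22.0 m.u.

The two most frequent reciprocal classes, al BR VI and AL br vi, are the parental types, so the F1 was al BR VI / AL br vi.
The two rarest classes, al BR vi and AL br VI, are the double crossovers. Comparing them with the parentals, only the vi allele has switched, so vi is the middle locus and the order is al – vi – br.
Crossovers in the al–vi interval produce the single-crossover classes AL BR VI and al br vi (249 + 274 = 523) plus the double crossovers (33).
RF(al–vi) = (523 + 33) / 2523 = 556/2523 = 0.2204 → 22.0 m.u.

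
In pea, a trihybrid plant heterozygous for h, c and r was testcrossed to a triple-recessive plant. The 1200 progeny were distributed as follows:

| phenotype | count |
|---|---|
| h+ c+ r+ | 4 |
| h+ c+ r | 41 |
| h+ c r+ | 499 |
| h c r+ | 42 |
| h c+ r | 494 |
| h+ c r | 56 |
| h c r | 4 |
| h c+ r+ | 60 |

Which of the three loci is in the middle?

c

The two most frequent reciprocal classes, h c+ r and h+ c r+, are the parental types, so the F1 was h c+ r / h+ c r+.
The two rarest classes, h c r and h+ c+ r+, are the double crossovers. Comparing them with the parentals, only the c allele has switched, so c is the middle locus and the order is h – c – r.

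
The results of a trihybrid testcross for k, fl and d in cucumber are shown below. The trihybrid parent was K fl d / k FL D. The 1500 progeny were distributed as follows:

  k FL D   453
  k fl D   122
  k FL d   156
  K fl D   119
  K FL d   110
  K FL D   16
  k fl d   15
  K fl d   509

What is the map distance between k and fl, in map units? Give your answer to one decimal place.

17.5 map units

The two rarest classes, k fl d and K FL D, are the double crossovers. Comparing them with the parentals, only the k allele has switched, so k is the middle locus and the order is fl – k – d.
Crossovers in the fl–k interval produce the single-crossover classes K FL d and k fl D (110 + 122 = 232) plus the double crossovers (31).
RF(fl–k) = (232 + 31) / 1500 = 263/1500 = 0.1753 → 17.5 map units.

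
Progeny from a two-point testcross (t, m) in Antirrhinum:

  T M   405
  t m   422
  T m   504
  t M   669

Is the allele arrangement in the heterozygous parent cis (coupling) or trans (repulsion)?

trans

The two most frequent classes are T m (504) and t M (669); these are the parental (non-recombinant) types.
So the F1 carried T m on one chromosome and t M on the other — the recessive alleles are on opposite chromosomes (trans / repulsion).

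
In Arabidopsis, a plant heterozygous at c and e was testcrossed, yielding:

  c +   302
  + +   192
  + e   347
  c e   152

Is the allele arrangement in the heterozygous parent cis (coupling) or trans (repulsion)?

trans

The two most frequent classes are + e (347) and c + (302); these are the parental (non-recombinant) types.
So the F1 carried + e on one chromosome and c + on the other — the recessive alleles are on opposite chromosomes (trans / repulsion).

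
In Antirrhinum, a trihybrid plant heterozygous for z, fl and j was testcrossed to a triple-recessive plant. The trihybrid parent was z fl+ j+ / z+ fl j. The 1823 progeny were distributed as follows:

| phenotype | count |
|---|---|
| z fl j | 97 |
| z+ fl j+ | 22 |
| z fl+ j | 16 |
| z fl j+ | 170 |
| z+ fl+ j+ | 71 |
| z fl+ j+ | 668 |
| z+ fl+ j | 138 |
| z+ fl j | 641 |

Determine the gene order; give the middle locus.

j

The two rarest classes, z fl+ j and z+ fl j+, are the double crossovers. Comparing them with the parentals, only the j allele has switched, so j is the middle locus and the order is z – j – fl.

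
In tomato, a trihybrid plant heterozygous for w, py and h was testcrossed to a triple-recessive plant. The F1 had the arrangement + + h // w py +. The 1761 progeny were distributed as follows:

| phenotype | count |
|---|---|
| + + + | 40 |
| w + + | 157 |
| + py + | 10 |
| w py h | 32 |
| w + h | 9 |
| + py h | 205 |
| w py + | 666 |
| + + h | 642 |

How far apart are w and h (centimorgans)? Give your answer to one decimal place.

5.2 centimorgans

The two rarest classes, w + h and + py +, are the double crossovers. Comparing them with the parentals, only the w allele has switched, so w is the middle locus and the order is py – w – h.
Crossovers in the w–h interval produce the single-crossover classes + + + and w py h (40 + 32 = 72) plus the double crossovers (19).
RF(w–h) = (72 + 19) / 1761 = 91/1761 = 0.0517 → 5.2 centimorgans.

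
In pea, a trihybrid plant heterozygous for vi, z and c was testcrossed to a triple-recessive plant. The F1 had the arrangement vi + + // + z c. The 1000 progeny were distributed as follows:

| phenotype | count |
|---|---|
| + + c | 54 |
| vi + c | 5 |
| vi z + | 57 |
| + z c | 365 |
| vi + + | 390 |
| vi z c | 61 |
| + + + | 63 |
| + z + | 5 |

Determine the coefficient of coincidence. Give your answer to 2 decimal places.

0.62

The two rarest classes, vi + c and + z +, are the double crossovers. Comparing them with the parentals, only the c allele has switched, so c is the middle locus and the order is z – c – vi.
z–c: (111 + 10)/1000 = 0.1210; c–vi: (124 + 10)/1000 = 0.1340.
Expected DCO frequency = 0.1210 × 0.1340 ≈ 0.01621; observed = 10/1000 ≈ 0.01000.
Coefficient of coincidence = 0.01000/0.01621 ≈ 0.62.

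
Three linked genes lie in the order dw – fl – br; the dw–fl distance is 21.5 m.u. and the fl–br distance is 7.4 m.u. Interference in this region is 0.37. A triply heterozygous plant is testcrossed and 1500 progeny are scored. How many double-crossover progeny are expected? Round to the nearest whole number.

15

Map distances give recombination frequencies of 0.215 and 0.074 for the two intervals.
With interference 0.37 (so coincidence = 0.63), expected double-crossover frequency = 0.215 × 0.074 × 0.63 = 0.01002.
Expected number = 0.01002 × 1500 = 15.03 ≈ 15.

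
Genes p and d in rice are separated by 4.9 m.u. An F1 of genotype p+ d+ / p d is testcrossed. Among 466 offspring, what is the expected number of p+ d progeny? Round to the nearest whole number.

A map distance of 4.9 m.u. corresponds to a recombination frequency of 0.049.
The F1 is p+ d+ / p d, so p+ d is a recombinant gamete class with expected frequency r/2 = 0.049/2 = 0.0245.
Expected number = 0.0245 × 466 = 11.42 ≈ 11.

11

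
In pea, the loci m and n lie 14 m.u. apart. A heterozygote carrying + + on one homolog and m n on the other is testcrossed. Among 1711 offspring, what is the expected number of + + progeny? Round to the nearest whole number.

736

A map distance of 14 m.u. corresponds to a recombination frequency of 0.140.
The F1 is + + / m n, so + + is a parental gamete class with expected frequency (1 − r)/2 = 0.860/2 = 0.4300.
Expected number = 0.4300 × 1711 = 735.73 ≈ 736.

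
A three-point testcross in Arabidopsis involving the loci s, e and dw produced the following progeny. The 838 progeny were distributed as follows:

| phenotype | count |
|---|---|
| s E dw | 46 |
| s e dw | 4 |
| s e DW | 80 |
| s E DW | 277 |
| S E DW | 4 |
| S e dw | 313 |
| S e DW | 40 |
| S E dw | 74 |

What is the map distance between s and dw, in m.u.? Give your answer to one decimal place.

The two most frequent reciprocal classes, S e dw and s E DW, are the parental types, so the F1 was S e dw / s E DW.
The two rarest classes, s e dw and S E DW, are the double crossovers. Comparing them with the parentals, only the s allele has switched, so s is the middle locus and the order is dw – s – e.
Crossovers in the dw–s interval produce the single-crossover classes S e DW and s E dw (40 + 46 = 86) plus the double crossovers (8).
RF(dw–s) = (86 + 8) / 838 = 94/838 = 0.1122 → 11.2 m.u.

11.2 m.u.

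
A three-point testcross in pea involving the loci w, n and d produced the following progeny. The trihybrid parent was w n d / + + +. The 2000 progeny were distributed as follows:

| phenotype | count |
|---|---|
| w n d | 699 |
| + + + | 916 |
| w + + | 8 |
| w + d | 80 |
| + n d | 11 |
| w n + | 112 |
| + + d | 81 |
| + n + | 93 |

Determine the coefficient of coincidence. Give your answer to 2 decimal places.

The two rarest classes, + n d and w + +, are the double crossovers. Comparing them with the parentals, only the w allele has switched, so w is the middle locus and the order is d – w – n.
d–w: (193 + 19)/2000 = 0.1060; w–n: (173 + 19)/2000 = 0.0960.
Expected DCO frequency = 0.1060 × 0.0960 ≈ 0.01018; observed = 19/2000 ≈ 0.00950.
Coefficient of coincidence = 0.00950/0.01018 ≈ 0.93.

0.93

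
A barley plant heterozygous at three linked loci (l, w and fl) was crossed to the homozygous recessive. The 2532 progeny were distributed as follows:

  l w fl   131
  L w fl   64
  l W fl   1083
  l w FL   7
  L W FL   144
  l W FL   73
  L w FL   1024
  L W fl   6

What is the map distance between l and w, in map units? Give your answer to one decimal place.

The two most frequent reciprocal classes, L w FL and l W fl, are the parental types, so the F1 was L w FL / l W fl.
The two rarest classes, l w FL and L W fl, are the double crossovers. Comparing them with the parentals, only the l allele has switched, so l is the middle locus and the order is w – l – fl.
Crossovers in the w–l interval produce the single-crossover classes L W FL and l w fl (144 + 131 = 275) plus the double crossovers (13).
RF(w–l) = (275 + 13) / 2532 = 288/2532 = 0.1137 → 11.4 map units.

11.4 map units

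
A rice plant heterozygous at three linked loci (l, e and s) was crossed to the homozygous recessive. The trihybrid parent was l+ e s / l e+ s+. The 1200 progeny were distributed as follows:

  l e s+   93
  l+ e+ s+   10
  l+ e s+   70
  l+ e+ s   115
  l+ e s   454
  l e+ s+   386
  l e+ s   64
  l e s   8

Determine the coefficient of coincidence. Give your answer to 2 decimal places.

The two rarest classes, l e s and l+ e+ s+, are the double crossovers. Comparing them with the parentals, only the l allele has switched, so l is the middle locus and the order is e – l – s.
e–l: (208 + 18)/1200 = 0.1883; l–s: (134 + 18)/1200 = 0.1267.
Expected DCO frequency = 0.1883 × 0.1267 ≈ 0.02386; observed = 18/1200 ≈ 0.01500.
Coefficient of coincidence = 0.01500/0.02386 ≈ 0.63.

0.63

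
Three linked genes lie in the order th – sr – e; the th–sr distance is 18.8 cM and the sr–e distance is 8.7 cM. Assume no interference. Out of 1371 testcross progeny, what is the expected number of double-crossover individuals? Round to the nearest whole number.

Map distances give recombination frequencies of 0.188 and 0.087 for the two intervals.
With no interference, expected double-crossover frequency = 0.188 × 0.087 = 0.01636.
Expected number = 0.01636 × 1371 = 22.42 ≈ 22.

22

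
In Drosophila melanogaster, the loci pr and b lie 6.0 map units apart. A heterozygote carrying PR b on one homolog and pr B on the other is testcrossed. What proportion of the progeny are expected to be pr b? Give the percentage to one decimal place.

A map distance of 6.0 map units corresponds to a recombination frequency of 0.060.
The F1 is PR b / pr B, so pr b is a recombinant gamete class with expected frequency r/2 = 0.060/2 = 0.0300.
That is 0.0300 = 3.0% of the progeny.

3.0%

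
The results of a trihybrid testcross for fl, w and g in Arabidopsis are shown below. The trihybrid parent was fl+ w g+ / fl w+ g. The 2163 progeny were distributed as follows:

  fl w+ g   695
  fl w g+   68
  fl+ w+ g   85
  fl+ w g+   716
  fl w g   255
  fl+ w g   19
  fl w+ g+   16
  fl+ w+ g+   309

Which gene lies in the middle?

The two rarest classes, fl+ w g and fl w+ g+, are the double crossovers. Comparing them with the parentals, only the g allele has switched, so g is the middle locus and the order is w – g – fl.

g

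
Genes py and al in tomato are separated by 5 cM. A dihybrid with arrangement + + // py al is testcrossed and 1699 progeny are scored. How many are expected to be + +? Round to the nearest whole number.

807

A map distance of 5 cM corresponds to a recombination frequency of 0.050.
The F1 is + + / py al, so + + is a parental gamete class with expected frequency (1 − r)/2 = 0.950/2 = 0.4750.
Expected number = 0.4750 × 1699 = 807.02 ≈ 807.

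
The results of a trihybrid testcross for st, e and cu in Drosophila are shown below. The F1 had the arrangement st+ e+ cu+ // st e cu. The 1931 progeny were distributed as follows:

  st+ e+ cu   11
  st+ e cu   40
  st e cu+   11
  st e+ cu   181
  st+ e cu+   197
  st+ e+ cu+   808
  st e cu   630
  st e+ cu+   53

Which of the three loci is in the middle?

The two rarest classes, st+ e+ cu and st e cu+, are the double crossovers. Comparing them with the parentals, only the cu allele has switched, so cu is the middle locus and the order is e – cu – st.

cu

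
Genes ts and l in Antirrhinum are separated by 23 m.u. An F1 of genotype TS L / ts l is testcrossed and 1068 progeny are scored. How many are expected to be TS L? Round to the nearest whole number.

A map distance of 23 m.u. corresponds to a recombination frequency of 0.230.
The F1 is TS L / ts l, so TS L is a parental gamete class with expected frequency (1 − r)/2 = 0.770/2 = 0.3850.
Expected number = 0.3850 × 1068 = 411.18 ≈ 411.

411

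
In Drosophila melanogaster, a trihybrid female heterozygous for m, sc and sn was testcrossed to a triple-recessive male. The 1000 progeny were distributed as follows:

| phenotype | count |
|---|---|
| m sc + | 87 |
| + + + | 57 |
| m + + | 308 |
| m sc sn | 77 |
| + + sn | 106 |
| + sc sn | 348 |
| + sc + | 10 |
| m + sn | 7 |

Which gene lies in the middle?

The two most frequent reciprocal classes, m + + and + sc sn, are the parental types, so the F1 was m + + / + sc sn.
The two rarest classes, m + sn and + sc +, are the double crossovers. Comparing them with the parentals, only the sn allele has switched, so sn is the middle locus and the order is m – sn – sc.

sn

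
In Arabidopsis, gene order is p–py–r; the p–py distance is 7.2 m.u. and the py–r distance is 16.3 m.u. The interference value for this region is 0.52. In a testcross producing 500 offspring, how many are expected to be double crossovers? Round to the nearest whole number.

3

Map distances give recombination frequencies of 0.072 and 0.163 for the two intervals.
With interference 0.52 (so coincidence = 0.48), expected double-crossover frequency = 0.072 × 0.163 × 0.48 = 0.00563.
Expected number = 0.00563 × 500 = 2.82 ≈ 3.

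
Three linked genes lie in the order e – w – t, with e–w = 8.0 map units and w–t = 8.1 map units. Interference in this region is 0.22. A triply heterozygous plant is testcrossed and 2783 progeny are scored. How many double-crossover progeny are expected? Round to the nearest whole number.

14

Map distances give recombination frequencies of 0.080 and 0.081 for the two intervals.
With interference 0.22 (so coincidence = 0.78), expected double-crossover frequency = 0.080 × 0.081 × 0.78 = 0.00505.
Expected number = 0.00505 × 2783 = 14.07 ≈ 14.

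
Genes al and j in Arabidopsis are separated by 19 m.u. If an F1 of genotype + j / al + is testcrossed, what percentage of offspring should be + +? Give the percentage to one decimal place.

9.5%

A map distance of 19 m.u. corresponds to a recombination frequency of 0.190.
The F1 is + j / al +, so + + is a recombinant gamete class with expected frequency r/2 = 0.190/2 = 0.0950.
That is 0.0950 = 9.5% of the progeny.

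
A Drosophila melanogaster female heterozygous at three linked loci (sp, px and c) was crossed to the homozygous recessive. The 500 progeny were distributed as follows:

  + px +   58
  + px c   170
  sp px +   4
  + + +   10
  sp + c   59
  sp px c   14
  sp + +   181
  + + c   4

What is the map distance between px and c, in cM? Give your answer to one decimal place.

25.0 cM

The two most frequent reciprocal classes, sp + + and + px c, are the parental types, so the F1 was sp + + / + px c.
The two rarest classes, sp px + and + + c, are the double crossovers. Comparing them with the parentals, only the px allele has switched, so px is the middle locus and the order is sp – px – c.
Crossovers in the px–c interval produce the single-crossover classes sp + c and + px + (59 + 58 = 117) plus the double crossovers (8).
RF(px–c) = (117 + 8) / 500 = 125/500 = 0.2500 → 25.0 cM.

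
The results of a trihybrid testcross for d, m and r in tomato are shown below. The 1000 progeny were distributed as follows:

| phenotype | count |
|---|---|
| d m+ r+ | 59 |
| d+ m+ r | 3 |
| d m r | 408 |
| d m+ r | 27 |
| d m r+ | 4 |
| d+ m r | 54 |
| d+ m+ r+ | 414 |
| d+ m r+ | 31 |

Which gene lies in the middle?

The two most frequent reciprocal classes, d m r and d+ m+ r+, are the parental types, so the F1 was d m r / d+ m+ r+.
The two rarest classes, d m r+ and d+ m+ r, are the double crossovers. Comparing them with the parentals, only the r allele has switched, so r is the middle locus and the order is d – r – m.

r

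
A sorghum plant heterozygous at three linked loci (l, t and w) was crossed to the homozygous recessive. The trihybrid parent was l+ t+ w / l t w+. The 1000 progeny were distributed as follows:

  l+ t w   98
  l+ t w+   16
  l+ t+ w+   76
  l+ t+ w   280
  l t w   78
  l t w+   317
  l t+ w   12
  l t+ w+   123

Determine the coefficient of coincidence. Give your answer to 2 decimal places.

0.62

The two rarest classes, l t+ w and l+ t w+, are the double crossovers. Comparing them with the parentals, only the l allele has switched, so l is the middle locus and the order is w – l – t.
w–l: (154 + 28)/1000 = 0.1820; l–t: (221 + 28)/1000 = 0.2490.
Expected DCO frequency = 0.1820 × 0.2490 ≈ 0.04532; observed = 28/1000 ≈ 0.02800.
Coefficient of coincidence = 0.02800/0.04532 ≈ 0.62.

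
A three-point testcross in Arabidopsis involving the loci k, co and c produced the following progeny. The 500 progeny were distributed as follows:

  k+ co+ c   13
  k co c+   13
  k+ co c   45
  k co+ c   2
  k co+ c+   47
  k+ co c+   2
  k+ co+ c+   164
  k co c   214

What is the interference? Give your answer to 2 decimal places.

0.31

The two most frequent reciprocal classes, k co c and k+ co+ c+, are the parental types, so the F1 was k co c / k+ co+ c+.
The two rarest classes, k co+ c and k+ co c+, are the double crossovers. Comparing them with the parentals, only the co allele has switched, so co is the middle locus and the order is c – co – k.
c–co: (26 + 4)/500 = 0.0600; co–k: (92 + 4)/500 = 0.1920.
Expected DCO frequency = 0.0600 × 0.1920 ≈ 0.01152; observed = 4/500 ≈ 0.00800.
Coefficient of coincidence = 0.00800/0.01152 ≈ 0.69; interference = 1 − 0.69 = 0.31.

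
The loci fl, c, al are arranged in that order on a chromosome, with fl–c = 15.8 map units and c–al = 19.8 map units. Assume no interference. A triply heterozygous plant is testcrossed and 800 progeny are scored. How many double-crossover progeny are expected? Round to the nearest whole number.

Map distances give recombination frequencies of 0.158 and 0.198 for the two intervals.
With no interference, expected double-crossover frequency = 0.158 × 0.198 = 0.03128.
Expected number = 0.03128 × 800 = 25.03 ≈ 25.

25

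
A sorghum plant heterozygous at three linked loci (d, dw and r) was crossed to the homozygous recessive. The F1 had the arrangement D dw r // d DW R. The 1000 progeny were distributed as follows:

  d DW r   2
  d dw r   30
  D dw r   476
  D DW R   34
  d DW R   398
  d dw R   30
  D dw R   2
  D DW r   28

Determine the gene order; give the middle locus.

The two rarest classes, D dw R and d DW r, are the double crossovers. Comparing them with the parentals, only the r allele has switched, so r is the middle locus and the order is d – r – dw.

r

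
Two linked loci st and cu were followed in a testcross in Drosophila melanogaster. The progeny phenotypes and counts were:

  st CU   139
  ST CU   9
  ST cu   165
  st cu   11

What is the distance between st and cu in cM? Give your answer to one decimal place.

6.2 cM

The two most frequent classes, ST cu (165) and st CU (139), are the parental types, so the F1 was ST cu / st CU.
The recombinant classes are ST CU and st cu: 9 + 11 = 20.
Recombination frequency = 20/324 = 0.0617 ≈ 6.2%, i.e. 6.2 cM.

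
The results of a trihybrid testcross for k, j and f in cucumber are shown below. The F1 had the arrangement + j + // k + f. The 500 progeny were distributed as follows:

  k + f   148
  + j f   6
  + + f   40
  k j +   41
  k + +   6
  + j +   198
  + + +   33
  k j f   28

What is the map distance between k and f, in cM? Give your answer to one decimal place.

18.6 cM

The two rarest classes, + j f and k + +, are the double crossovers. Comparing them with the parentals, only the f allele has switched, so f is the middle locus and the order is j – f – k.
Crossovers in the f–k interval produce the single-crossover classes k j + and + + f (41 + 40 = 81) plus the double crossovers (12).
RF(f–k) = (81 + 12) / 500 = 93/500 = 0.1860 → 18.6 cM.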